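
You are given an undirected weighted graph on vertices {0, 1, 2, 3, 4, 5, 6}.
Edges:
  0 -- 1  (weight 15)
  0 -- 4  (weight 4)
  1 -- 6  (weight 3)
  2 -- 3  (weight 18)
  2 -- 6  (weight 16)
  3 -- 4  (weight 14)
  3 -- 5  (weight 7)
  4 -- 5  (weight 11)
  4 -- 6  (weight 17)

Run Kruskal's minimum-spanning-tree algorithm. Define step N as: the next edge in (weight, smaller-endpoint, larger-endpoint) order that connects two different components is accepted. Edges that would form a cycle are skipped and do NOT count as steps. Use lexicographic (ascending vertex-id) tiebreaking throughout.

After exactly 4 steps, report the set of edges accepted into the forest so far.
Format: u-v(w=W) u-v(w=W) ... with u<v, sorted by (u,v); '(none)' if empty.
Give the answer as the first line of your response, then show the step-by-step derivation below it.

0-4(w=4) 1-6(w=3) 3-5(w=7) 4-5(w=11)

step 1: add edge 1-6 (w=3); MST = {1-6(w=3)}
step 2: add edge 0-4 (w=4); MST = {0-4(w=4) 1-6(w=3)}
step 3: add edge 3-5 (w=7); MST = {0-4(w=4) 1-6(w=3) 3-5(w=7)}
step 4: add edge 4-5 (w=11); MST = {0-4(w=4) 1-6(w=3) 3-5(w=7) 4-5(w=11)}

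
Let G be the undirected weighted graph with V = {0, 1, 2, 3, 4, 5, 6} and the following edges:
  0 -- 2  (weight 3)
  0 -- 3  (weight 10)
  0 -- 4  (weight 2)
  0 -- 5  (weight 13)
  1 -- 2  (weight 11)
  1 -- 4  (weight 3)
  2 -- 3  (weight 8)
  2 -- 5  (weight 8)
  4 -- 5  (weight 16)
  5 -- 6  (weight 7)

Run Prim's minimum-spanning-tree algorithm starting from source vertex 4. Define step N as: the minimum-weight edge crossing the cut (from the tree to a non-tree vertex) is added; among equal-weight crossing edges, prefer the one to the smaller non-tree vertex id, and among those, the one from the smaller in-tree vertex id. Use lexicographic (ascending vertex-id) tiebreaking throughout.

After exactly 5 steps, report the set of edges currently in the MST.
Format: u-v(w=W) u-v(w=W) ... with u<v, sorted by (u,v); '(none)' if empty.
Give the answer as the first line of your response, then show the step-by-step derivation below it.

0-2(w=3) 0-4(w=2) 1-4(w=3) 2-3(w=8) 2-5(w=8)

step 1: add edge 0-4 (w=2); MST = {0-4(w=2)}
step 2: add edge 1-4 (w=3); MST = {0-4(w=2) 1-4(w=3)}
step 3: add edge 0-2 (w=3); MST = {0-2(w=3) 0-4(w=2) 1-4(w=3)}
step 4: add edge 2-3 (w=8); MST = {0-2(w=3) 0-4(w=2) 1-4(w=3) 2-3(w=8)}
step 5: add edge 2-5 (w=8); MST = {0-2(w=3) 0-4(w=2) 1-4(w=3) 2-3(w=8) 2-5(w=8)}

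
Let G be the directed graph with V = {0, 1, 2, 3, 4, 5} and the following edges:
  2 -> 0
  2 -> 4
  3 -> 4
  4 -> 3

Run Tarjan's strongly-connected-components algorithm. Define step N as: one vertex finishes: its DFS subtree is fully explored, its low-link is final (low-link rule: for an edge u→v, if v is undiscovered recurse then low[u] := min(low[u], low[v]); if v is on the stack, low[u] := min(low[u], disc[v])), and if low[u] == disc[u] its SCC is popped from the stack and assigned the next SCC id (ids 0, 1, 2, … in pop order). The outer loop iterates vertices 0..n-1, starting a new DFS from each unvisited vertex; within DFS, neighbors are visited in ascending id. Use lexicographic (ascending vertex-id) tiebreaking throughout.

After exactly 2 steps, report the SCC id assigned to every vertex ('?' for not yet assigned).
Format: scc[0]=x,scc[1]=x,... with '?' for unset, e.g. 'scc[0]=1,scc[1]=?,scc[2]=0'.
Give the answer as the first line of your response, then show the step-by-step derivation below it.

scc[0]=0,scc[1]=1,scc[2]=?,scc[3]=?,scc[4]=?,scc[5]=?

step 1: low=(low[0]=0,low[1]=?,low[2]=?,low[3]=?,low[4]=?,low[5]=?); scc=(scc[0]=0,scc[1]=?,scc[2]=?,scc[3]=?,scc[4]=?,scc[5]=?)
step 2: low=(low[0]=0,low[1]=1,low[2]=?,low[3]=?,low[4]=?,low[5]=?); scc=(scc[0]=0,scc[1]=1,scc[2]=?,scc[3]=?,scc[4]=?,scc[5]=?)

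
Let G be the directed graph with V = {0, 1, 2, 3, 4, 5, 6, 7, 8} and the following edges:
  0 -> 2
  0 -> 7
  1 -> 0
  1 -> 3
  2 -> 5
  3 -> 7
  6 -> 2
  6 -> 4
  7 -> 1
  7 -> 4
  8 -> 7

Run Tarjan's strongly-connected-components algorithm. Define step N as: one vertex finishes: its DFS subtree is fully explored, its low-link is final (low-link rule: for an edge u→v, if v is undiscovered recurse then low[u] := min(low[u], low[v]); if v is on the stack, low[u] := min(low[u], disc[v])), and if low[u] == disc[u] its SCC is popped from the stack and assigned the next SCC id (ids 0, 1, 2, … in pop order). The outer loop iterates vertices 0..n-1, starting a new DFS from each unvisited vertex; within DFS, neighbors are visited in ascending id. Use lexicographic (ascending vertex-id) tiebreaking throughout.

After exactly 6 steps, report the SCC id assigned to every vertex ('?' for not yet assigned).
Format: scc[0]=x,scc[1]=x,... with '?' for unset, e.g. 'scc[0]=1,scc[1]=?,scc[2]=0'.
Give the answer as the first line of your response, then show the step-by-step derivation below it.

scc[0]=?,scc[1]=?,scc[2]=1,scc[3]=?,scc[4]=2,scc[5]=0,scc[6]=?,scc[7]=?,scc[8]=?

step 1: low=(low[0]=0,low[1]=?,low[2]=1,low[3]=?,low[4]=?,low[5]=2,low[6]=?,low[7]=?,low[8]=?); scc=(scc[0]=?,scc[1]=?,scc[2]=?,scc[3]=?,scc[4]=?,scc[5]=0,scc[6]=?,scc[7]=?,scc[8]=?)
step 2: low=(low[0]=0,low[1]=?,low[2]=1,low[3]=?,low[4]=?,low[5]=2,low[6]=?,low[7]=?,low[8]=?); scc=(scc[0]=?,scc[1]=?,scc[2]=1,scc[3]=?,scc[4]=?,scc[5]=0,scc[6]=?,scc[7]=?,scc[8]=?)
step 3: low=(low[0]=0,low[1]=0,low[2]=1,low[3]=3,low[4]=?,low[5]=2,low[6]=?,low[7]=3,low[8]=?); scc=(scc[0]=?,scc[1]=?,scc[2]=1,scc[3]=?,scc[4]=?,scc[5]=0,scc[6]=?,scc[7]=?,scc[8]=?)
step 4: low=(low[0]=0,low[1]=0,low[2]=1,low[3]=3,low[4]=?,low[5]=2,low[6]=?,low[7]=3,low[8]=?); scc=(scc[0]=?,scc[1]=?,scc[2]=1,scc[3]=?,scc[4]=?,scc[5]=0,scc[6]=?,scc[7]=?,scc[8]=?)
step 5: low=(low[0]=0,low[1]=0,low[2]=1,low[3]=3,low[4]=6,low[5]=2,low[6]=?,low[7]=0,low[8]=?); scc=(scc[0]=?,scc[1]=?,scc[2]=1,scc[3]=?,scc[4]=2,scc[5]=0,scc[6]=?,scc[7]=?,scc[8]=?)
step 6: low=(low[0]=0,low[1]=0,low[2]=1,low[3]=3,low[4]=6,low[5]=2,low[6]=?,low[7]=0,low[8]=?); scc=(scc[0]=?,scc[1]=?,scc[2]=1,scc[3]=?,scc[4]=2,scc[5]=0,scc[6]=?,scc[7]=?,scc[8]=?)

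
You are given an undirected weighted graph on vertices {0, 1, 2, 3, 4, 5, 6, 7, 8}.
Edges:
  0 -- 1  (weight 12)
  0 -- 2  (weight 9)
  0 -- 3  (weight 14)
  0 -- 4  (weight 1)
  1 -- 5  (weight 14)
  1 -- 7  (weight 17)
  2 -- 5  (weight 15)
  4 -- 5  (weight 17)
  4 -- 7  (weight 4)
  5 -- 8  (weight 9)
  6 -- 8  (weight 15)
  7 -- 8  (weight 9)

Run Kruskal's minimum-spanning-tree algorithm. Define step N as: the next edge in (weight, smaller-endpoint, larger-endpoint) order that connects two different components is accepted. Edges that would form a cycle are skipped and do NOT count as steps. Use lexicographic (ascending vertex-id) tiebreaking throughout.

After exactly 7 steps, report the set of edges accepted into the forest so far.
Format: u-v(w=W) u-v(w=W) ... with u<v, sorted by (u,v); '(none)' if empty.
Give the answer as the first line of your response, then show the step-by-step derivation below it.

0-1(w=12) 0-2(w=9) 0-3(w=14) 0-4(w=1) 4-7(w=4) 5-8(w=9) 7-8(w=9)

step 1: add edge 0-4 (w=1); MST = {0-4(w=1)}
step 2: add edge 4-7 (w=4); MST = {0-4(w=1) 4-7(w=4)}
step 3: add edge 0-2 (w=9); MST = {0-2(w=9) 0-4(w=1) 4-7(w=4)}
step 4: add edge 5-8 (w=9); MST = {0-2(w=9) 0-4(w=1) 4-7(w=4) 5-8(w=9)}
step 5: add edge 7-8 (w=9); MST = {0-2(w=9) 0-4(w=1) 4-7(w=4) 5-8(w=9) 7-8(w=9)}
step 6: add edge 0-1 (w=12); MST = {0-1(w=12) 0-2(w=9) 0-4(w=1) 4-7(w=4) 5-8(w=9) 7-8(w=9)}
step 7: add edge 0-3 (w=14); MST = {0-1(w=12) 0-2(w=9) 0-3(w=14) 0-4(w=1) 4-7(w=4) 5-8(w=9) 7-8(w=9)}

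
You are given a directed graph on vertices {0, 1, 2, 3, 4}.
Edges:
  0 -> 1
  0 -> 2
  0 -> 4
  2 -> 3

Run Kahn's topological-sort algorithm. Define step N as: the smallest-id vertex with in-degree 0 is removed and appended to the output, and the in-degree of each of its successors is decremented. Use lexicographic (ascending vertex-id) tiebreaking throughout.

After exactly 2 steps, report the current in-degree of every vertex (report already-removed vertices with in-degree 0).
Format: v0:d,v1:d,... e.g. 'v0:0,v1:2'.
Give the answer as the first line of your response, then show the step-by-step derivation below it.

v0:0,v1:0,v2:0,v3:1,v4:0

step 1: output 0; order=[0]; indeg=(0,0,0,1,0)
step 2: output 1; order=[0,1]; indeg=(0,0,0,1,0)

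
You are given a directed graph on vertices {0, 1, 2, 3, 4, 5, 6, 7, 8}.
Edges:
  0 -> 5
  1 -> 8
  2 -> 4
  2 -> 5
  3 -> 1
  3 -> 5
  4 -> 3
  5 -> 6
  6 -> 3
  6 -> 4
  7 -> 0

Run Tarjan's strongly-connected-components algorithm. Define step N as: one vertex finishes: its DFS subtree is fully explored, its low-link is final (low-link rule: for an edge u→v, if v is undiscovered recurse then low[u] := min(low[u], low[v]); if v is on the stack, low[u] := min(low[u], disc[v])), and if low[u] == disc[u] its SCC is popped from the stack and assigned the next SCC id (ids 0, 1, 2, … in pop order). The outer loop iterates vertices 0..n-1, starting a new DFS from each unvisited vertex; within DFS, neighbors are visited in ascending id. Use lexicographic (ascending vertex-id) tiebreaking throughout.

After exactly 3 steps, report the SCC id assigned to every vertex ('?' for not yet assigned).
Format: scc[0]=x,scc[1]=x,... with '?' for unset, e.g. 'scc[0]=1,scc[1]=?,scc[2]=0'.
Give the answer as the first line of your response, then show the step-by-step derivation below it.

scc[0]=?,scc[1]=1,scc[2]=?,scc[3]=?,scc[4]=?,scc[5]=?,scc[6]=?,scc[7]=?,scc[8]=0

step 1: low=(low[0]=0,low[1]=4,low[2]=?,low[3]=3,low[4]=?,low[5]=1,low[6]=2,low[7]=?,low[8]=5); scc=(scc[0]=?,scc[1]=?,scc[2]=?,scc[3]=?,scc[4]=?,scc[5]=?,scc[6]=?,scc[7]=?,scc[8]=0)
step 2: low=(low[0]=0,low[1]=4,low[2]=?,low[3]=3,low[4]=?,low[5]=1,low[6]=2,low[7]=?,low[8]=5); scc=(scc[0]=?,scc[1]=1,scc[2]=?,scc[3]=?,scc[4]=?,scc[5]=?,scc[6]=?,scc[7]=?,scc[8]=0)
step 3: low=(low[0]=0,low[1]=4,low[2]=?,low[3]=1,low[4]=?,low[5]=1,low[6]=2,low[7]=?,low[8]=5); scc=(scc[0]=?,scc[1]=1,scc[2]=?,scc[3]=?,scc[4]=?,scc[5]=?,scc[6]=?,scc[7]=?,scc[8]=0)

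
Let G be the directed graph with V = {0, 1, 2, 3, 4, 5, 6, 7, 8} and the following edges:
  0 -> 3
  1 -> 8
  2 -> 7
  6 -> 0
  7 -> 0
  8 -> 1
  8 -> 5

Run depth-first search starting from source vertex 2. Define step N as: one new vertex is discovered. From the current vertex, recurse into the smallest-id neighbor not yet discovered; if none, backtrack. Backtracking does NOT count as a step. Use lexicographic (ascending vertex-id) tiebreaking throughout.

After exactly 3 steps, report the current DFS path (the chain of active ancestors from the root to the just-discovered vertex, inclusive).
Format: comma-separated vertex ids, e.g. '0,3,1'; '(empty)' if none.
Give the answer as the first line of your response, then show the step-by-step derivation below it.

2,7,0

step 1: discover 2; path=2; order=2
step 2: discover 7; path=2>7; order=2,7
step 3: discover 0; path=2>7>0; order=2,7,0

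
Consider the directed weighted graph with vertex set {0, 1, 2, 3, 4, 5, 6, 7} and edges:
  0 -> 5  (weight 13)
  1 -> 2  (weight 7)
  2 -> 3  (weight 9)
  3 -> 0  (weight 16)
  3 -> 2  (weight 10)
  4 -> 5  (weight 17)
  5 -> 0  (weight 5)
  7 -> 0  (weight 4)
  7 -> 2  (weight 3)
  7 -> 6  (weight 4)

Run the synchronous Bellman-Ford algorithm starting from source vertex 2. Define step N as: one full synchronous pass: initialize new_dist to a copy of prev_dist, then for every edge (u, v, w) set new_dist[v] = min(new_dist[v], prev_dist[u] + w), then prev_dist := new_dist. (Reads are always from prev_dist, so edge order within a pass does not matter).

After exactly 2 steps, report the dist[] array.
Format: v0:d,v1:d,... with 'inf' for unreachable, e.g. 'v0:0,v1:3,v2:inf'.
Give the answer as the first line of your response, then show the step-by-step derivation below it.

v0:25,v1:inf,v2:0,v3:9,v4:inf,v5:inf,v6:inf,v7:inf

step 1: dist = v0:inf,v1:inf,v2:0,v3:9,v4:inf,v5:inf,v6:inf,v7:inf
step 2: dist = v0:25,v1:inf,v2:0,v3:9,v4:inf,v5:inf,v6:inf,v7:inf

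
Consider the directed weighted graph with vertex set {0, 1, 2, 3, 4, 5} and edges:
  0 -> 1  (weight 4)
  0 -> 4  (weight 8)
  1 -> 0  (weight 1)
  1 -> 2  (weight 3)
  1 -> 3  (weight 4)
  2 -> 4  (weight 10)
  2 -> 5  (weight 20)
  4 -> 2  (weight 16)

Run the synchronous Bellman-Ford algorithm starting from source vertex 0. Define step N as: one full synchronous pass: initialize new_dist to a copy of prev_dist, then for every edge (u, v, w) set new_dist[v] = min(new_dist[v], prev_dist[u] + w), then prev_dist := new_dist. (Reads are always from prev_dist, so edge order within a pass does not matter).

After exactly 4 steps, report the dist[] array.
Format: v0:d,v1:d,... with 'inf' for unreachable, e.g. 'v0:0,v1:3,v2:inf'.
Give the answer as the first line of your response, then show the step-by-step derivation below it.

v0:0,v1:4,v2:7,v3:8,v4:8,v5:27

step 1: dist = v0:0,v1:4,v2:inf,v3:inf,v4:8,v5:inf
step 2: dist = v0:0,v1:4,v2:7,v3:8,v4:8,v5:inf
step 3: dist = v0:0,v1:4,v2:7,v3:8,v4:8,v5:27
step 4: dist = v0:0,v1:4,v2:7,v3:8,v4:8,v5:27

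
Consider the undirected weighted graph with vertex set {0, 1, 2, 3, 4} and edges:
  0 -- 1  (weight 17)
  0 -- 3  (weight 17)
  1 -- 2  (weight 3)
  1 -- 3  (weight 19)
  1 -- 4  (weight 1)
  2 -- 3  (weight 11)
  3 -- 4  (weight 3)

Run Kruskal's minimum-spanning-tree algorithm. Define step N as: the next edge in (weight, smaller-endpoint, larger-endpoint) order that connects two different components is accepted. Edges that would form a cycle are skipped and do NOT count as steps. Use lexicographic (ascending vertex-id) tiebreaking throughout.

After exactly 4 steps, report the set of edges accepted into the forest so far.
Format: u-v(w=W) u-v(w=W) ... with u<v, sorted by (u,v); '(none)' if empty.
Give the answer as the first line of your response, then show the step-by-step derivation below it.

0-1(w=17) 1-2(w=3) 1-4(w=1) 3-4(w=3)

step 1: add edge 1-4 (w=1); MST = {1-4(w=1)}
step 2: add edge 1-2 (w=3); MST = {1-2(w=3) 1-4(w=1)}
step 3: add edge 3-4 (w=3); MST = {1-2(w=3) 1-4(w=1) 3-4(w=3)}
step 4: add edge 0-1 (w=17); MST = {0-1(w=17) 1-2(w=3) 1-4(w=1) 3-4(w=3)}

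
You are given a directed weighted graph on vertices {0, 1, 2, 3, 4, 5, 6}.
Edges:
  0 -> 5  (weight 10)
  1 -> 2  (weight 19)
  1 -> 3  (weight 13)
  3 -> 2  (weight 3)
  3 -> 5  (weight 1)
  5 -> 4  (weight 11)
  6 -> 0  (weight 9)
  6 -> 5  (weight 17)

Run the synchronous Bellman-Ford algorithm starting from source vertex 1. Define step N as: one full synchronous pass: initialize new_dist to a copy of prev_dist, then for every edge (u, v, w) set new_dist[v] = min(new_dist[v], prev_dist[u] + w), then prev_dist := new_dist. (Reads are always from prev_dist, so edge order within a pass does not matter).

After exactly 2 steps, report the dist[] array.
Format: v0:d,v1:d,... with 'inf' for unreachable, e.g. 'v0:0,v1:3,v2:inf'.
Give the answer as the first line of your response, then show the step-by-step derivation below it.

v0:inf,v1:0,v2:16,v3:13,v4:inf,v5:14,v6:inf

step 1: dist = v0:inf,v1:0,v2:19,v3:13,v4:inf,v5:inf,v6:inf
step 2: dist = v0:inf,v1:0,v2:16,v3:13,v4:inf,v5:14,v6:inf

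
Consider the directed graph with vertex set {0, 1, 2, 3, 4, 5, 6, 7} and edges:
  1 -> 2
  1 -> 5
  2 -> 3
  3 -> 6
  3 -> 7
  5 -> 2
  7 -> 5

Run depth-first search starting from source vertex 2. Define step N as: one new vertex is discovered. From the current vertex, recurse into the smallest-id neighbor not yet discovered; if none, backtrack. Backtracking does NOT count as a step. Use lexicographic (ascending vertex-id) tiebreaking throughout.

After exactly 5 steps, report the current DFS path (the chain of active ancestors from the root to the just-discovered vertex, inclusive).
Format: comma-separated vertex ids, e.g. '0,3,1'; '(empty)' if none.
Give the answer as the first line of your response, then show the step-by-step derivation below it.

2,3,7,5

step 1: discover 2; path=2; order=2
step 2: discover 3; path=2>3; order=2,3
step 3: discover 6; path=2>3>6; order=2,3,6
step 4: discover 7; path=2>3>7; order=2,3,6,7
step 5: discover 5; path=2>3>7>5; order=2,3,6,7,5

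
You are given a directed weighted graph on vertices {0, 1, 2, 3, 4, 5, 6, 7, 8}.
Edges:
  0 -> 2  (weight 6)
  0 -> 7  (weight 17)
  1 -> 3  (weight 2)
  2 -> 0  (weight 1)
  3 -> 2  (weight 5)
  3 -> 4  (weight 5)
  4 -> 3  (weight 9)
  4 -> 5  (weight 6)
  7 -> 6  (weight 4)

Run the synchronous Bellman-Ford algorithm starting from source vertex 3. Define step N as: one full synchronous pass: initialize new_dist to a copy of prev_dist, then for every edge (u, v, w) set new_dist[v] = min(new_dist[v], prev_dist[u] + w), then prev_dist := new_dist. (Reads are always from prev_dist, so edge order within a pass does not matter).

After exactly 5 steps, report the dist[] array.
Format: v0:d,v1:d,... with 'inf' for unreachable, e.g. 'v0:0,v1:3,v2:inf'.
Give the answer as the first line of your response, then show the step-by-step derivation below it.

v0:6,v1:inf,v2:5,v3:0,v4:5,v5:11,v6:27,v7:23,v8:inf

step 1: dist = v0:inf,v1:inf,v2:5,v3:0,v4:5,v5:inf,v6:inf,v7:inf,v8:inf
step 2: dist = v0:6,v1:inf,v2:5,v3:0,v4:5,v5:11,v6:inf,v7:inf,v8:inf
step 3: dist = v0:6,v1:inf,v2:5,v3:0,v4:5,v5:11,v6:inf,v7:23,v8:inf
step 4: dist = v0:6,v1:inf,v2:5,v3:0,v4:5,v5:11,v6:27,v7:23,v8:inf
step 5: dist = v0:6,v1:inf,v2:5,v3:0,v4:5,v5:11,v6:27,v7:23,v8:inf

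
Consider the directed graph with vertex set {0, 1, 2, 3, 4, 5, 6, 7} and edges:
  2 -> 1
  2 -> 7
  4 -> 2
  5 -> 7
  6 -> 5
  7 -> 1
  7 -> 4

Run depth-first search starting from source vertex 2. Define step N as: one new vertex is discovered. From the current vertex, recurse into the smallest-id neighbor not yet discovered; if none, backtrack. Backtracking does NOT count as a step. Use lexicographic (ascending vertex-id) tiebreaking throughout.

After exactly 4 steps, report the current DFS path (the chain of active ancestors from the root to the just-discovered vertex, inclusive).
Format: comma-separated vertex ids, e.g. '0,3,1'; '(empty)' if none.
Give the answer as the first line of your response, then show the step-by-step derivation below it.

2,7,4

step 1: discover 2; path=2; order=2
step 2: discover 1; path=2>1; order=2,1
step 3: discover 7; path=2>7; order=2,1,7
step 4: discover 4; path=2>7>4; order=2,1,7,4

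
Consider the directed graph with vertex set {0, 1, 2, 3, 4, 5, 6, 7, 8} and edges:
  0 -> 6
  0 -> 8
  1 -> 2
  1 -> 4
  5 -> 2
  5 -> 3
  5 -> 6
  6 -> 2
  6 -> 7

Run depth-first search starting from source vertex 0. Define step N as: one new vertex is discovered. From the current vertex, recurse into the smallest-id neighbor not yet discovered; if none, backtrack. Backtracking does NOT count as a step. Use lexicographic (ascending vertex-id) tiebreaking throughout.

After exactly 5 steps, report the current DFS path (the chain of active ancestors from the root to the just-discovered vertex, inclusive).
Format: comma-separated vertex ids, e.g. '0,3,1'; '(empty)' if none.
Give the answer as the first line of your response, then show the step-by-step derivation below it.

0,8

step 1: discover 0; path=0; order=0
step 2: discover 6; path=0>6; order=0,6
step 3: discover 2; path=0>6>2; order=0,6,2
step 4: discover 7; path=0>6>7; order=0,6,2,7
step 5: discover 8; path=0>8; order=0,6,2,7,8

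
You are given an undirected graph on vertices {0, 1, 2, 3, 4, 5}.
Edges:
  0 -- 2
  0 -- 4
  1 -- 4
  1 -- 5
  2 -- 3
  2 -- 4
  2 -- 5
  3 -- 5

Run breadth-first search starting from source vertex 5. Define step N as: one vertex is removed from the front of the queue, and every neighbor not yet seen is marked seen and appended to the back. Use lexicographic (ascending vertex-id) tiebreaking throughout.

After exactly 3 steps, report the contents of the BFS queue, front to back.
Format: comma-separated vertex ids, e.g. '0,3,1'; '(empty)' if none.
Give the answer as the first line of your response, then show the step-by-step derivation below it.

3,4,0

step 1: dequeue 5; queue=[1,2,3]; order=5
step 2: dequeue 1; queue=[2,3,4]; order=5,1
step 3: dequeue 2; queue=[3,4,0]; order=5,1,2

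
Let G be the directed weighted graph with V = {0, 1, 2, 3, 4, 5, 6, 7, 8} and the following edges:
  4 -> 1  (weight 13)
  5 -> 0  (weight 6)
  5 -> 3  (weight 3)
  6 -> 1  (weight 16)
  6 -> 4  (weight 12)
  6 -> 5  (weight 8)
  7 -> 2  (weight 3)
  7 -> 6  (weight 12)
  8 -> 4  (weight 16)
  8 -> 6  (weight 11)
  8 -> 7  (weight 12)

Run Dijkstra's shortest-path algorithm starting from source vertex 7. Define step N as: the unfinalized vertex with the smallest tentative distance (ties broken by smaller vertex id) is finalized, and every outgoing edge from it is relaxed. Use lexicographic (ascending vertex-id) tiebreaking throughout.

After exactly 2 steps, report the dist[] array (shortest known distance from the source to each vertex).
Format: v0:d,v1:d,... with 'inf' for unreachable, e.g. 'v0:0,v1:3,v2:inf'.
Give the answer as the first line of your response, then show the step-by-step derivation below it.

v0:inf,v1:inf,v2:3,v3:inf,v4:inf,v5:inf,v6:12,v7:0,v8:inf

step 1: dist = v0:inf,v1:inf,v2:3,v3:inf,v4:inf,v5:inf,v6:12,v7:0,v8:inf
step 2: dist = v0:inf,v1:inf,v2:3,v3:inf,v4:inf,v5:inf,v6:12,v7:0,v8:inf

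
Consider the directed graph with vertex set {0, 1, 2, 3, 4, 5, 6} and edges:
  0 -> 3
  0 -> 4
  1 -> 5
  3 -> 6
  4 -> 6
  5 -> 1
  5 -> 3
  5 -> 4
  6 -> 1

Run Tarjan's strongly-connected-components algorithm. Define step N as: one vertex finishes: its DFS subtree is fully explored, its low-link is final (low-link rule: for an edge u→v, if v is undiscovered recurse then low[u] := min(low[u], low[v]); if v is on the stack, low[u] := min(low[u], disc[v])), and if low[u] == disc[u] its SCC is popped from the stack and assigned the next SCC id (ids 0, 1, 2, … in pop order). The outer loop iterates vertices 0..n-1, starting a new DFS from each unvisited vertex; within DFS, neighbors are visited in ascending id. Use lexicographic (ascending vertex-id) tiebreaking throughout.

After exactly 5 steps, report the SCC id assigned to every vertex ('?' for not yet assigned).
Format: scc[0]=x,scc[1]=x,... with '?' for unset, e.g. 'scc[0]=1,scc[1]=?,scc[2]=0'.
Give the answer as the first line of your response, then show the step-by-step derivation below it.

scc[0]=?,scc[1]=0,scc[2]=?,scc[3]=0,scc[4]=0,scc[5]=0,scc[6]=0

step 1: low=(low[0]=0,low[1]=3,low[2]=?,low[3]=1,low[4]=2,low[5]=1,low[6]=2); scc=(scc[0]=?,scc[1]=?,scc[2]=?,scc[3]=?,scc[4]=?,scc[5]=?,scc[6]=?)
step 2: low=(low[0]=0,low[1]=3,low[2]=?,low[3]=1,low[4]=2,low[5]=1,low[6]=2); scc=(scc[0]=?,scc[1]=?,scc[2]=?,scc[3]=?,scc[4]=?,scc[5]=?,scc[6]=?)
step 3: low=(low[0]=0,low[1]=1,low[2]=?,low[3]=1,low[4]=2,low[5]=1,low[6]=2); scc=(scc[0]=?,scc[1]=?,scc[2]=?,scc[3]=?,scc[4]=?,scc[5]=?,scc[6]=?)
step 4: low=(low[0]=0,low[1]=1,low[2]=?,low[3]=1,low[4]=2,low[5]=1,low[6]=1); scc=(scc[0]=?,scc[1]=?,scc[2]=?,scc[3]=?,scc[4]=?,scc[5]=?,scc[6]=?)
step 5: low=(low[0]=0,low[1]=1,low[2]=?,low[3]=1,low[4]=2,low[5]=1,low[6]=1); scc=(scc[0]=?,scc[1]=0,scc[2]=?,scc[3]=0,scc[4]=0,scc[5]=0,scc[6]=0)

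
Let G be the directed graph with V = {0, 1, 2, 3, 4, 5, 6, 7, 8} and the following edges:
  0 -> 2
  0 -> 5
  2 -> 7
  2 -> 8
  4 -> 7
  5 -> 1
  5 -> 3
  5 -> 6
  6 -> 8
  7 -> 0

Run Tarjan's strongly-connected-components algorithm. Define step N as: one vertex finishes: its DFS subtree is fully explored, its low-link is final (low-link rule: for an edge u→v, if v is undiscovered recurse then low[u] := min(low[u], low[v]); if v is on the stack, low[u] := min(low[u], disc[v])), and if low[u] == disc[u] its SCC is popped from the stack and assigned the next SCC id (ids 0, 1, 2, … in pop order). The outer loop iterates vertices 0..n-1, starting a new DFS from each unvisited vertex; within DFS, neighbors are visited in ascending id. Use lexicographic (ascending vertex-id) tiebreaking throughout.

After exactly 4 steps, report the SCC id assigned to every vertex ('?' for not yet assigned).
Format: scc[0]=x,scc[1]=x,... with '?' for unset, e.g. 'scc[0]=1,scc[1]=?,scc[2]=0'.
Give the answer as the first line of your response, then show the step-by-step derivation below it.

scc[0]=?,scc[1]=1,scc[2]=?,scc[3]=?,scc[4]=?,scc[5]=?,scc[6]=?,scc[7]=?,scc[8]=0

step 1: low=(low[0]=0,low[1]=?,low[2]=1,low[3]=?,low[4]=?,low[5]=?,low[6]=?,low[7]=0,low[8]=?); scc=(scc[0]=?,scc[1]=?,scc[2]=?,scc[3]=?,scc[4]=?,scc[5]=?,scc[6]=?,scc[7]=?,scc[8]=?)
step 2: low=(low[0]=0,low[1]=?,low[2]=0,low[3]=?,low[4]=?,low[5]=?,low[6]=?,low[7]=0,low[8]=3); scc=(scc[0]=?,scc[1]=?,scc[2]=?,scc[3]=?,scc[4]=?,scc[5]=?,scc[6]=?,scc[7]=?,scc[8]=0)
step 3: low=(low[0]=0,low[1]=?,low[2]=0,low[3]=?,low[4]=?,low[5]=?,low[6]=?,low[7]=0,low[8]=3); scc=(scc[0]=?,scc[1]=?,scc[2]=?,scc[3]=?,scc[4]=?,scc[5]=?,scc[6]=?,scc[7]=?,scc[8]=0)
step 4: low=(low[0]=0,low[1]=5,low[2]=0,low[3]=?,low[4]=?,low[5]=4,low[6]=?,low[7]=0,low[8]=3); scc=(scc[0]=?,scc[1]=1,scc[2]=?,scc[3]=?,scc[4]=?,scc[5]=?,scc[6]=?,scc[7]=?,scc[8]=0)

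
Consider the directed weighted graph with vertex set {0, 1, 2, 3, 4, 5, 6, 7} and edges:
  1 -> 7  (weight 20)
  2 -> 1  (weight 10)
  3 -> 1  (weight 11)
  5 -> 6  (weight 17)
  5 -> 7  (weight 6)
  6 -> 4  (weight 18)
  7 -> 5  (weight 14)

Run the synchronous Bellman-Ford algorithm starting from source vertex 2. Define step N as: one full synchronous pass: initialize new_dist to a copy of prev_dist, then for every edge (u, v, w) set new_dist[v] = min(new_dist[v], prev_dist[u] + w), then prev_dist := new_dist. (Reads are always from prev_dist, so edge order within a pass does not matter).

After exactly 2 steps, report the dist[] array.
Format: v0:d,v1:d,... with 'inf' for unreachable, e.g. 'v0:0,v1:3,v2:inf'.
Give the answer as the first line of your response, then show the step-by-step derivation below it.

v0:inf,v1:10,v2:0,v3:inf,v4:inf,v5:inf,v6:inf,v7:30

step 1: dist = v0:inf,v1:10,v2:0,v3:inf,v4:inf,v5:inf,v6:inf,v7:inf
step 2: dist = v0:inf,v1:10,v2:0,v3:inf,v4:inf,v5:inf,v6:inf,v7:30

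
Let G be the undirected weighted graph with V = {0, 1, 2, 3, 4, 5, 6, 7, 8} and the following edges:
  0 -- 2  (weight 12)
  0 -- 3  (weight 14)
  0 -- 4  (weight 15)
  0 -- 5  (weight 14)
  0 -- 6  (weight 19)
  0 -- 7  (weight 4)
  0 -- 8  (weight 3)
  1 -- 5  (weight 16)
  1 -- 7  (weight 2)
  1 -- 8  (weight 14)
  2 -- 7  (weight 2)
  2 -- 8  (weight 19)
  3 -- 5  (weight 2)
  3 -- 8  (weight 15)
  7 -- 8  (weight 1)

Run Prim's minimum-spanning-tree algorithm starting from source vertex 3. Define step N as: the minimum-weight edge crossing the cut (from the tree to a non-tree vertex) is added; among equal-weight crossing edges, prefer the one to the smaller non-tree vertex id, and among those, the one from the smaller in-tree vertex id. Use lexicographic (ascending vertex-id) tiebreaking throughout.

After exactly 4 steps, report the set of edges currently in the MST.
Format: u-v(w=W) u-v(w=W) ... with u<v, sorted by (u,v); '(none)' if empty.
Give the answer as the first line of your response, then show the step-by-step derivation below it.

0-3(w=14) 0-8(w=3) 3-5(w=2) 7-8(w=1)

step 1: add edge 3-5 (w=2); MST = {3-5(w=2)}
step 2: add edge 0-3 (w=14); MST = {0-3(w=14) 3-5(w=2)}
step 3: add edge 0-8 (w=3); MST = {0-3(w=14) 0-8(w=3) 3-5(w=2)}
step 4: add edge 7-8 (w=1); MST = {0-3(w=14) 0-8(w=3) 3-5(w=2) 7-8(w=1)}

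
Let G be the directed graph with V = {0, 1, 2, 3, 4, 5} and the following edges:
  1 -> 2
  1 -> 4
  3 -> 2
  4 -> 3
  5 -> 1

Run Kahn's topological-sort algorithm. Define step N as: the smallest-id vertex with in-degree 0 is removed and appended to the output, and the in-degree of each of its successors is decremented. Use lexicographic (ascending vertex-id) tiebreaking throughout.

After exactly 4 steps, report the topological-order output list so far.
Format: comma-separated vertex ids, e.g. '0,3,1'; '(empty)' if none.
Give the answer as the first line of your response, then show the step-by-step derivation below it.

0,5,1,4

step 1: output 0; order=[0]; indeg=(0,1,2,1,1,0)
step 2: output 5; order=[0,5]; indeg=(0,0,2,1,1,0)
step 3: output 1; order=[0,5,1]; indeg=(0,0,1,1,0,0)
step 4: output 4; order=[0,5,1,4]; indeg=(0,0,1,0,0,0)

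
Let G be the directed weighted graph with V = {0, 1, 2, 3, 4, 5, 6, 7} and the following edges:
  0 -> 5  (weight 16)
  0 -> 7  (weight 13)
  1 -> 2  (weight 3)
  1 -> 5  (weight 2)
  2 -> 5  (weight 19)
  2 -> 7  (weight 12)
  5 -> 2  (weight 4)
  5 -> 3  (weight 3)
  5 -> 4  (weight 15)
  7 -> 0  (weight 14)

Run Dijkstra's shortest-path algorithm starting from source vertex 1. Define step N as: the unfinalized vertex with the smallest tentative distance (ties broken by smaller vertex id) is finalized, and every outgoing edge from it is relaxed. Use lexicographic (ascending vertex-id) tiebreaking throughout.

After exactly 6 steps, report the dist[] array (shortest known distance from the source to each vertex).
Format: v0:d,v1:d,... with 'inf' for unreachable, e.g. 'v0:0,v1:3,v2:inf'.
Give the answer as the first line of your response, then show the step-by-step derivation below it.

v0:29,v1:0,v2:3,v3:5,v4:17,v5:2,v6:inf,v7:15

step 1: dist = v0:inf,v1:0,v2:3,v3:inf,v4:inf,v5:2,v6:inf,v7:inf
step 2: dist = v0:inf,v1:0,v2:3,v3:5,v4:17,v5:2,v6:inf,v7:inf
step 3: dist = v0:inf,v1:0,v2:3,v3:5,v4:17,v5:2,v6:inf,v7:15
step 4: dist = v0:inf,v1:0,v2:3,v3:5,v4:17,v5:2,v6:inf,v7:15
step 5: dist = v0:29,v1:0,v2:3,v3:5,v4:17,v5:2,v6:inf,v7:15
step 6: dist = v0:29,v1:0,v2:3,v3:5,v4:17,v5:2,v6:inf,v7:15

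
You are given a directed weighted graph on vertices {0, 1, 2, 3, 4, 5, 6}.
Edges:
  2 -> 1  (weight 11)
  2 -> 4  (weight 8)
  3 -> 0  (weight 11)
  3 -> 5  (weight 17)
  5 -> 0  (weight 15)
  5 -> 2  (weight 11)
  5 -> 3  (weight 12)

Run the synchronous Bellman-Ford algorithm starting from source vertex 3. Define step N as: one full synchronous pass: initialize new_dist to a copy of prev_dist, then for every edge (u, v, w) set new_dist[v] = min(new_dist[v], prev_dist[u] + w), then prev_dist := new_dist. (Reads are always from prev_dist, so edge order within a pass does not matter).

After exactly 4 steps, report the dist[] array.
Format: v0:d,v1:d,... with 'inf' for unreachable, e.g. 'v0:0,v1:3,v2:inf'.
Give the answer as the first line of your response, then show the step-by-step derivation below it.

v0:11,v1:39,v2:28,v3:0,v4:36,v5:17,v6:inf

step 1: dist = v0:11,v1:inf,v2:inf,v3:0,v4:inf,v5:17,v6:inf
step 2: dist = v0:11,v1:inf,v2:28,v3:0,v4:inf,v5:17,v6:inf
step 3: dist = v0:11,v1:39,v2:28,v3:0,v4:36,v5:17,v6:inf
step 4: dist = v0:11,v1:39,v2:28,v3:0,v4:36,v5:17,v6:inf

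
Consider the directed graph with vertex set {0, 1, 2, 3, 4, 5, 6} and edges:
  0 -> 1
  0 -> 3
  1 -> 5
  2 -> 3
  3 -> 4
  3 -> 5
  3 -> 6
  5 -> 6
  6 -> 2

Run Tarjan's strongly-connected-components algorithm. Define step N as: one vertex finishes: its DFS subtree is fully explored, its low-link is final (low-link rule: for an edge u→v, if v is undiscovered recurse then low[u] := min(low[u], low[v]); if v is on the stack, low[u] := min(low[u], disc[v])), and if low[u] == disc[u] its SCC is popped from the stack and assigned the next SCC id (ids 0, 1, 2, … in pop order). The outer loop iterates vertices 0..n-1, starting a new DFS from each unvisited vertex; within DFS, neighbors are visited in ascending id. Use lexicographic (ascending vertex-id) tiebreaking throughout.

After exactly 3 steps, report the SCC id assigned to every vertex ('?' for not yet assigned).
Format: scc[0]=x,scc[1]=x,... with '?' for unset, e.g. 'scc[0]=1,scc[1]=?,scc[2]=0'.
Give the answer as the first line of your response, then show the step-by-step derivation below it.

scc[0]=?,scc[1]=?,scc[2]=?,scc[3]=?,scc[4]=0,scc[5]=?,scc[6]=?

step 1: low=(low[0]=0,low[1]=1,low[2]=4,low[3]=5,low[4]=6,low[5]=2,low[6]=3); scc=(scc[0]=?,scc[1]=?,scc[2]=?,scc[3]=?,scc[4]=0,scc[5]=?,scc[6]=?)
step 2: low=(low[0]=0,low[1]=1,low[2]=4,low[3]=2,low[4]=6,low[5]=2,low[6]=3); scc=(scc[0]=?,scc[1]=?,scc[2]=?,scc[3]=?,scc[4]=0,scc[5]=?,scc[6]=?)
step 3: low=(low[0]=0,low[1]=1,low[2]=2,low[3]=2,low[4]=6,low[5]=2,low[6]=3); scc=(scc[0]=?,scc[1]=?,scc[2]=?,scc[3]=?,scc[4]=0,scc[5]=?,scc[6]=?)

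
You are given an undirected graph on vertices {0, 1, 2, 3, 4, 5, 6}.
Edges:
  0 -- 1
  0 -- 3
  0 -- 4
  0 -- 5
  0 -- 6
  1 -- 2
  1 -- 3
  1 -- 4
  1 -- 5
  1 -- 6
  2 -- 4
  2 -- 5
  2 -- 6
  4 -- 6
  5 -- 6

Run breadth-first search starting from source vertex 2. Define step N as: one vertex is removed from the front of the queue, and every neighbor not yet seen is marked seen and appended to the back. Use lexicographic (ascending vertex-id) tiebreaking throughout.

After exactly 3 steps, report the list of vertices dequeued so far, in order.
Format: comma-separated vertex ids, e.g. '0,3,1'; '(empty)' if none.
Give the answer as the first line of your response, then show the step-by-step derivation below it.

2,1,4

step 1: dequeue 2; queue=[1,4,5,6]; order=2
step 2: dequeue 1; queue=[4,5,6,0,3]; order=2,1
step 3: dequeue 4; queue=[5,6,0,3]; order=2,1,4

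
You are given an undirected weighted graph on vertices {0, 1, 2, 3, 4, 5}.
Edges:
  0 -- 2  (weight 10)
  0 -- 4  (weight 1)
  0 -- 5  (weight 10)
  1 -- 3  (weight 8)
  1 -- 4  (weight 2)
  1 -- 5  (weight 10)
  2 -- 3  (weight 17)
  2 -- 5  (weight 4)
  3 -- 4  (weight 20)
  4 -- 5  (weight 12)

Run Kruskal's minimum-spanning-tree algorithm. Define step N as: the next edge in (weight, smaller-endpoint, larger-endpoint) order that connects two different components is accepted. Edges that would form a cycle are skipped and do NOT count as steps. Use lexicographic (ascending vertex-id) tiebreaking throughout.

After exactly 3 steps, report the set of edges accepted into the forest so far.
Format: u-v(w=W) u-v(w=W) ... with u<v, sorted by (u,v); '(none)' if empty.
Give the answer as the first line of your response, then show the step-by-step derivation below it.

0-4(w=1) 1-4(w=2) 2-5(w=4)

step 1: add edge 0-4 (w=1); MST = {0-4(w=1)}
step 2: add edge 1-4 (w=2); MST = {0-4(w=1) 1-4(w=2)}
step 3: add edge 2-5 (w=4); MST = {0-4(w=1) 1-4(w=2) 2-5(w=4)}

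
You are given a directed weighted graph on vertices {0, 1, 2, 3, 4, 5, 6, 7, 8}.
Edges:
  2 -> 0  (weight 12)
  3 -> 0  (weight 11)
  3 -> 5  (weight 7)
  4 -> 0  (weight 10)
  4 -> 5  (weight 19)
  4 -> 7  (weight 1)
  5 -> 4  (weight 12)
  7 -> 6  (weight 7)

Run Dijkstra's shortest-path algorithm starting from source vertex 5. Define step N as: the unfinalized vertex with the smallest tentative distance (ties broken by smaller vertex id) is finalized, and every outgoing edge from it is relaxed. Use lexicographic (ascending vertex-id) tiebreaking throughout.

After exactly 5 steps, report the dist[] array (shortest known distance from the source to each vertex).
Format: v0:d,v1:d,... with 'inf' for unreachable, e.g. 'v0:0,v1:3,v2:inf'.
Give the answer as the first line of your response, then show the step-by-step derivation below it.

v0:22,v1:inf,v2:inf,v3:inf,v4:12,v5:0,v6:20,v7:13,v8:inf

step 1: dist = v0:inf,v1:inf,v2:inf,v3:inf,v4:12,v5:0,v6:inf,v7:inf,v8:inf
step 2: dist = v0:22,v1:inf,v2:inf,v3:inf,v4:12,v5:0,v6:inf,v7:13,v8:inf
step 3: dist = v0:22,v1:inf,v2:inf,v3:inf,v4:12,v5:0,v6:20,v7:13,v8:inf
step 4: dist = v0:22,v1:inf,v2:inf,v3:inf,v4:12,v5:0,v6:20,v7:13,v8:inf
step 5: dist = v0:22,v1:inf,v2:inf,v3:inf,v4:12,v5:0,v6:20,v7:13,v8:inf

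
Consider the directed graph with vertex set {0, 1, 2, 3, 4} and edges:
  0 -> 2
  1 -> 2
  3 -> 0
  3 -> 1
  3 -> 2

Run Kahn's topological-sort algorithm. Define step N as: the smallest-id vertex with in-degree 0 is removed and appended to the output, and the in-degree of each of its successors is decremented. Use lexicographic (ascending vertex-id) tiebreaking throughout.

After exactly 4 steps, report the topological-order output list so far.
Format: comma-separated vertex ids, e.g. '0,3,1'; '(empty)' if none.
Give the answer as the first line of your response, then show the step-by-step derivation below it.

3,0,1,2

step 1: output 3; order=[3]; indeg=(0,0,2,0,0)
step 2: output 0; order=[3,0]; indeg=(0,0,1,0,0)
step 3: output 1; order=[3,0,1]; indeg=(0,0,0,0,0)
step 4: output 2; order=[3,0,1,2]; indeg=(0,0,0,0,0)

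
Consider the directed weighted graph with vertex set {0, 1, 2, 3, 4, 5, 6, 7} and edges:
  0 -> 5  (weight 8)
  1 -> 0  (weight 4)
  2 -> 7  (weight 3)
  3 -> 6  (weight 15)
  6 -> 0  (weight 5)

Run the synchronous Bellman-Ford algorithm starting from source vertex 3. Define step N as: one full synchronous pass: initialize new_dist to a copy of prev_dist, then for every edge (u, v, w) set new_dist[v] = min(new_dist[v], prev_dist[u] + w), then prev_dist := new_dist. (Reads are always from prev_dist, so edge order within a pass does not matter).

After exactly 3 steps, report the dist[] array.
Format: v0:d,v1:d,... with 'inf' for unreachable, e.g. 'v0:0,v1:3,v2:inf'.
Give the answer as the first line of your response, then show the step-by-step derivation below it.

v0:20,v1:inf,v2:inf,v3:0,v4:inf,v5:28,v6:15,v7:inf

step 1: dist = v0:inf,v1:inf,v2:inf,v3:0,v4:inf,v5:inf,v6:15,v7:inf
step 2: dist = v0:20,v1:inf,v2:inf,v3:0,v4:inf,v5:inf,v6:15,v7:inf
step 3: dist = v0:20,v1:inf,v2:inf,v3:0,v4:inf,v5:28,v6:15,v7:inf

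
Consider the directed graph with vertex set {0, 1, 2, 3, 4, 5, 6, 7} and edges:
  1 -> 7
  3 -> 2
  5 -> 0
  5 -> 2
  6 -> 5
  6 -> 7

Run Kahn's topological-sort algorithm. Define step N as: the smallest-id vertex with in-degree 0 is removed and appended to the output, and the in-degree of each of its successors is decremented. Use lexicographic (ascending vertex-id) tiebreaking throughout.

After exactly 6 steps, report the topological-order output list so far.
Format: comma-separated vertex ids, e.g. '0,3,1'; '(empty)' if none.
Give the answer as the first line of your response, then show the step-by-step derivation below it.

1,3,4,6,5,0

step 1: output 1; order=[1]; indeg=(1,0,2,0,0,1,0,1)
step 2: output 3; order=[1,3]; indeg=(1,0,1,0,0,1,0,1)
step 3: output 4; order=[1,3,4]; indeg=(1,0,1,0,0,1,0,1)
step 4: output 6; order=[1,3,4,6]; indeg=(1,0,1,0,0,0,0,0)
step 5: output 5; order=[1,3,4,6,5]; indeg=(0,0,0,0,0,0,0,0)
step 6: output 0; order=[1,3,4,6,5,0]; indeg=(0,0,0,0,0,0,0,0)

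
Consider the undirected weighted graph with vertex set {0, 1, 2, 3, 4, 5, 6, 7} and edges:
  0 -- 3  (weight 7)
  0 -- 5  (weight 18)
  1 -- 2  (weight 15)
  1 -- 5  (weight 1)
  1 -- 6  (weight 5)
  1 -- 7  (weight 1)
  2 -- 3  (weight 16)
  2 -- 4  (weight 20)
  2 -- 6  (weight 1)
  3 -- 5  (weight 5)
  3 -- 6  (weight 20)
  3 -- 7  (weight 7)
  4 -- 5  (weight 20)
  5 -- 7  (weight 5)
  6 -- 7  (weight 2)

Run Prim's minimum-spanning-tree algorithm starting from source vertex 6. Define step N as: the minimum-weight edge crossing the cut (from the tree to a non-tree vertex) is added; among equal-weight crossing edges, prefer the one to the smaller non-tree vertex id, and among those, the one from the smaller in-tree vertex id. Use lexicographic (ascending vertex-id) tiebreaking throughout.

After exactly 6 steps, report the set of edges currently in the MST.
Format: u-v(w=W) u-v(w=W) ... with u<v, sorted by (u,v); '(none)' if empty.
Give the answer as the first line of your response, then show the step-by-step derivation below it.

0-3(w=7) 1-5(w=1) 1-7(w=1) 2-6(w=1) 3-5(w=5) 6-7(w=2)

step 1: add edge 2-6 (w=1); MST = {2-6(w=1)}
step 2: add edge 6-7 (w=2); MST = {2-6(w=1) 6-7(w=2)}
step 3: add edge 1-7 (w=1); MST = {1-7(w=1) 2-6(w=1) 6-7(w=2)}
step 4: add edge 1-5 (w=1); MST = {1-5(w=1) 1-7(w=1) 2-6(w=1) 6-7(w=2)}
step 5: add edge 3-5 (w=5); MST = {1-5(w=1) 1-7(w=1) 2-6(w=1) 3-5(w=5) 6-7(w=2)}
step 6: add edge 0-3 (w=7); MST = {0-3(w=7) 1-5(w=1) 1-7(w=1) 2-6(w=1) 3-5(w=5) 6-7(w=2)}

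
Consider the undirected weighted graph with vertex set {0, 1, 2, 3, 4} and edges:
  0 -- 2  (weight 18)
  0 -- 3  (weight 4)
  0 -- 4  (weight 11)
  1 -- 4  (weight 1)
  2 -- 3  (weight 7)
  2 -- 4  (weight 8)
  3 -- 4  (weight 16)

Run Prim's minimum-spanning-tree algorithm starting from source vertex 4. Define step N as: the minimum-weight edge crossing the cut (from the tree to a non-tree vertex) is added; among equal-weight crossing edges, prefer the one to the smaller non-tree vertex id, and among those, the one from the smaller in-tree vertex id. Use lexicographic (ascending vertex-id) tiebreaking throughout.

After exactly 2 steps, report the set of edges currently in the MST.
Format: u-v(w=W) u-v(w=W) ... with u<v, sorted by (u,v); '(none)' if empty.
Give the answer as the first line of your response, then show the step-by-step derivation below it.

1-4(w=1) 2-4(w=8)

step 1: add edge 1-4 (w=1); MST = {1-4(w=1)}
step 2: add edge 2-4 (w=8); MST = {1-4(w=1) 2-4(w=8)}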